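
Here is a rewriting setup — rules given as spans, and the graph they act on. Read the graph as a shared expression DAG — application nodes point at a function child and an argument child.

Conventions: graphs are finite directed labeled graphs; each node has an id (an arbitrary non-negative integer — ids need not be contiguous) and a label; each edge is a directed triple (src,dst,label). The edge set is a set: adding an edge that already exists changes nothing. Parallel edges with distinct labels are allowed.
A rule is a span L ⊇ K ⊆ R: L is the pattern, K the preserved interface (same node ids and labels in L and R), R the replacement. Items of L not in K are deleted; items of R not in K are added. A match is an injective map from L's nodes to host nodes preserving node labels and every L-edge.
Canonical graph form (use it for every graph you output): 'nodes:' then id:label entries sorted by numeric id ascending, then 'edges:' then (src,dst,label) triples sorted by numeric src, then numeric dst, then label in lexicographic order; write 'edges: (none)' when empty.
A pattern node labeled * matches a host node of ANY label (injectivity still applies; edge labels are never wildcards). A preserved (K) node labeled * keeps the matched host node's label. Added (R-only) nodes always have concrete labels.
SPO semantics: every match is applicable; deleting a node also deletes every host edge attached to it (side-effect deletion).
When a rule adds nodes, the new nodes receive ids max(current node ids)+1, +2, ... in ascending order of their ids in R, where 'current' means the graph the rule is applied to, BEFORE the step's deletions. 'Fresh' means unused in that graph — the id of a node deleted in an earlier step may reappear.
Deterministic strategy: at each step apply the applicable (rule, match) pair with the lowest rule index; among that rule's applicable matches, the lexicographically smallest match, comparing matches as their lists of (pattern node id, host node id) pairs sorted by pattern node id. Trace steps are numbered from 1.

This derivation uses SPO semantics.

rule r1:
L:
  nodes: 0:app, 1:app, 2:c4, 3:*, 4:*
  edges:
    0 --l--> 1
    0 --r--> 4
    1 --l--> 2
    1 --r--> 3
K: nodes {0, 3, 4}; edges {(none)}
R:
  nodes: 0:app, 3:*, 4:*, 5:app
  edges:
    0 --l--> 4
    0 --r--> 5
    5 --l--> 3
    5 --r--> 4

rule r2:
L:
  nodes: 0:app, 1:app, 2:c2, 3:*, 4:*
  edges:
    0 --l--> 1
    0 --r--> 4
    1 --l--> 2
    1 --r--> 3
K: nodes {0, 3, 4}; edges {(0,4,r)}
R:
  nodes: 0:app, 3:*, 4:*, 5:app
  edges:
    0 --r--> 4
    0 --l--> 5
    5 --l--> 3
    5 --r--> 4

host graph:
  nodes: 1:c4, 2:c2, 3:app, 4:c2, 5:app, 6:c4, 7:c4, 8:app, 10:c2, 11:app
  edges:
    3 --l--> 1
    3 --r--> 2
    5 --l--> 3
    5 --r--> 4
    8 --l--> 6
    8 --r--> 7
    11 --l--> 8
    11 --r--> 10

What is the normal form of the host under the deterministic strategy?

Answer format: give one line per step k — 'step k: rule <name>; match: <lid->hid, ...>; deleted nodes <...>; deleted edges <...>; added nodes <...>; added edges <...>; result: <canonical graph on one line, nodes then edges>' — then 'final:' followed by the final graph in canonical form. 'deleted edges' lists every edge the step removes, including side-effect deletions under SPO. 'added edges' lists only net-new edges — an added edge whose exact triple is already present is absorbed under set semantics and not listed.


step 1: rule r1; match: 0->5, 1->3, 2->1, 3->2, 4->4; deleted nodes 1, 3; deleted edges (3,1,l); (3,2,r); (5,3,l); (5,4,r); added nodes 12; added edges (5,4,l); (5,12,r); (12,2,l); (12,4,r); result: nodes: 2:c2, 4:c2, 5:app, 6:c4, 7:c4, 8:app, 10:c2, 11:app, 12:app edges: (5,4,l); (5,12,r); (8,6,l); (8,7,r); (11,8,l); (11,10,r); (12,2,l); (12,4,r)
step 2: rule r1; match: 0->11, 1->8, 2->6, 3->7, 4->10; deleted nodes 6, 8; deleted edges (8,6,l); (8,7,r); (11,8,l); (11,10,r); added nodes 13; added edges (11,10,l); (11,13,r); (13,7,l); (13,10,r); result: nodes: 2:c2, 4:c2, 5:app, 7:c4, 10:c2, 11:app, 12:app, 13:app edges: (5,4,l); (5,12,r); (11,10,l); (11,13,r); (12,2,l); (12,4,r); (13,7,l); (13,10,r)
final:
nodes: 2:c2, 4:c2, 5:app, 7:c4, 10:c2, 11:app, 12:app, 13:app
edges: (5,4,l); (5,12,r); (11,10,l); (11,13,r); (12,2,l); (12,4,r); (13,7,l); (13,10,r)


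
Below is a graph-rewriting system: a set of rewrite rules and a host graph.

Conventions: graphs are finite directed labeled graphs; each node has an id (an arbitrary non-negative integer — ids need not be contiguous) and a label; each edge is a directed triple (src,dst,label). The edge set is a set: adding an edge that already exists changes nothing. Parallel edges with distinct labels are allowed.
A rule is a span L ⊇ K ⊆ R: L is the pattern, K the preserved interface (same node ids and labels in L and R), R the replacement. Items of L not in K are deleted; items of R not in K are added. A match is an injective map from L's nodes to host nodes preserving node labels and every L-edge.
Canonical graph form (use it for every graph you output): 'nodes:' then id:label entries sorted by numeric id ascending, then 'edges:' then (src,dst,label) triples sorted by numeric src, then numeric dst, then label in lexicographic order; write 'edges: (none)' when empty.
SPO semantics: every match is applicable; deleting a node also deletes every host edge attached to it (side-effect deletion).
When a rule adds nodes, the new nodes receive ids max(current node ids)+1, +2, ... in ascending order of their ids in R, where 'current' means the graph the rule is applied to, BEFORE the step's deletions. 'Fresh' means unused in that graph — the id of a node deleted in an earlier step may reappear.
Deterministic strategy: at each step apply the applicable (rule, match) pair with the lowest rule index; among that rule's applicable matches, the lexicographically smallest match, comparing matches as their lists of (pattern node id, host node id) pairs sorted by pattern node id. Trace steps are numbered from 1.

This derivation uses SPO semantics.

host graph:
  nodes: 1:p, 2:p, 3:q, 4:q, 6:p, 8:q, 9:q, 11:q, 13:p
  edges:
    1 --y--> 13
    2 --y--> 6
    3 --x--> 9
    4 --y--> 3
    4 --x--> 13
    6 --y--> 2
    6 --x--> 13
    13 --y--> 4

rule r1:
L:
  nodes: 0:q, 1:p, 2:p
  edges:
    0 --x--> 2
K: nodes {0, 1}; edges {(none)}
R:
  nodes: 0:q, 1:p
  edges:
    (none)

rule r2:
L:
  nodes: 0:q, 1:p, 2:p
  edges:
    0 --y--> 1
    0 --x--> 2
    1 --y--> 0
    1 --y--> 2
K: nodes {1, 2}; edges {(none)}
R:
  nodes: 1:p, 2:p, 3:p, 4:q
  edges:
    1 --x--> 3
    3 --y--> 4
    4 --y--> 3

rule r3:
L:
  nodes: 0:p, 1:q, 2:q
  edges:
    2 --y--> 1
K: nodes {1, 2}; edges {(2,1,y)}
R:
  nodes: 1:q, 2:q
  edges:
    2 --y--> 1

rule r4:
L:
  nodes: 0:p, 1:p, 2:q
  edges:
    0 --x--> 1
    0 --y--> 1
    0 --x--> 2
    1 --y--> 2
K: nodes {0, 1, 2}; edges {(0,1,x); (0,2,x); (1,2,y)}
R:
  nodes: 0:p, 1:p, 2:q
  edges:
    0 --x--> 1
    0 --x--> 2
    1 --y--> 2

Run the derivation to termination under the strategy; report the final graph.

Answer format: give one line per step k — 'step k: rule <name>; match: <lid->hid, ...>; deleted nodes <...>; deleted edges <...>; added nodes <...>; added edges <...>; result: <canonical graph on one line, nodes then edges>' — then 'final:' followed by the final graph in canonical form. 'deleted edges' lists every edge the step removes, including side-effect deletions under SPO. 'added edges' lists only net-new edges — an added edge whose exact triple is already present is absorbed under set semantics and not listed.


step 1: rule r1; match: 0->4, 1->1, 2->13; deleted nodes 13; deleted edges (1,13,y); (4,13,x); (6,13,x); (13,4,y); added nodes (none); added edges (none); result: nodes: 1:p, 2:p, 3:q, 4:q, 6:p, 8:q, 9:q, 11:q edges: (2,6,y); (3,9,x); (4,3,y); (6,2,y)
step 2: rule r3; match: 0->1, 1->3, 2->4; deleted nodes 1; deleted edges (none); added nodes (none); added edges (none); result: nodes: 2:p, 3:q, 4:q, 6:p, 8:q, 9:q, 11:q edges: (2,6,y); (3,9,x); (4,3,y); (6,2,y)
step 3: rule r3; match: 0->2, 1->3, 2->4; deleted nodes 2; deleted edges (2,6,y); (6,2,y); added nodes (none); added edges (none); result: nodes: 3:q, 4:q, 6:p, 8:q, 9:q, 11:q edges: (3,9,x); (4,3,y)
step 4: rule r3; match: 0->6, 1->3, 2->4; deleted nodes 6; deleted edges (none); added nodes (none); added edges (none); result: nodes: 3:q, 4:q, 8:q, 9:q, 11:q edges: (3,9,x); (4,3,y)
final:
nodes: 3:q, 4:q, 8:q, 9:q, 11:q
edges: (3,9,x); (4,3,y)


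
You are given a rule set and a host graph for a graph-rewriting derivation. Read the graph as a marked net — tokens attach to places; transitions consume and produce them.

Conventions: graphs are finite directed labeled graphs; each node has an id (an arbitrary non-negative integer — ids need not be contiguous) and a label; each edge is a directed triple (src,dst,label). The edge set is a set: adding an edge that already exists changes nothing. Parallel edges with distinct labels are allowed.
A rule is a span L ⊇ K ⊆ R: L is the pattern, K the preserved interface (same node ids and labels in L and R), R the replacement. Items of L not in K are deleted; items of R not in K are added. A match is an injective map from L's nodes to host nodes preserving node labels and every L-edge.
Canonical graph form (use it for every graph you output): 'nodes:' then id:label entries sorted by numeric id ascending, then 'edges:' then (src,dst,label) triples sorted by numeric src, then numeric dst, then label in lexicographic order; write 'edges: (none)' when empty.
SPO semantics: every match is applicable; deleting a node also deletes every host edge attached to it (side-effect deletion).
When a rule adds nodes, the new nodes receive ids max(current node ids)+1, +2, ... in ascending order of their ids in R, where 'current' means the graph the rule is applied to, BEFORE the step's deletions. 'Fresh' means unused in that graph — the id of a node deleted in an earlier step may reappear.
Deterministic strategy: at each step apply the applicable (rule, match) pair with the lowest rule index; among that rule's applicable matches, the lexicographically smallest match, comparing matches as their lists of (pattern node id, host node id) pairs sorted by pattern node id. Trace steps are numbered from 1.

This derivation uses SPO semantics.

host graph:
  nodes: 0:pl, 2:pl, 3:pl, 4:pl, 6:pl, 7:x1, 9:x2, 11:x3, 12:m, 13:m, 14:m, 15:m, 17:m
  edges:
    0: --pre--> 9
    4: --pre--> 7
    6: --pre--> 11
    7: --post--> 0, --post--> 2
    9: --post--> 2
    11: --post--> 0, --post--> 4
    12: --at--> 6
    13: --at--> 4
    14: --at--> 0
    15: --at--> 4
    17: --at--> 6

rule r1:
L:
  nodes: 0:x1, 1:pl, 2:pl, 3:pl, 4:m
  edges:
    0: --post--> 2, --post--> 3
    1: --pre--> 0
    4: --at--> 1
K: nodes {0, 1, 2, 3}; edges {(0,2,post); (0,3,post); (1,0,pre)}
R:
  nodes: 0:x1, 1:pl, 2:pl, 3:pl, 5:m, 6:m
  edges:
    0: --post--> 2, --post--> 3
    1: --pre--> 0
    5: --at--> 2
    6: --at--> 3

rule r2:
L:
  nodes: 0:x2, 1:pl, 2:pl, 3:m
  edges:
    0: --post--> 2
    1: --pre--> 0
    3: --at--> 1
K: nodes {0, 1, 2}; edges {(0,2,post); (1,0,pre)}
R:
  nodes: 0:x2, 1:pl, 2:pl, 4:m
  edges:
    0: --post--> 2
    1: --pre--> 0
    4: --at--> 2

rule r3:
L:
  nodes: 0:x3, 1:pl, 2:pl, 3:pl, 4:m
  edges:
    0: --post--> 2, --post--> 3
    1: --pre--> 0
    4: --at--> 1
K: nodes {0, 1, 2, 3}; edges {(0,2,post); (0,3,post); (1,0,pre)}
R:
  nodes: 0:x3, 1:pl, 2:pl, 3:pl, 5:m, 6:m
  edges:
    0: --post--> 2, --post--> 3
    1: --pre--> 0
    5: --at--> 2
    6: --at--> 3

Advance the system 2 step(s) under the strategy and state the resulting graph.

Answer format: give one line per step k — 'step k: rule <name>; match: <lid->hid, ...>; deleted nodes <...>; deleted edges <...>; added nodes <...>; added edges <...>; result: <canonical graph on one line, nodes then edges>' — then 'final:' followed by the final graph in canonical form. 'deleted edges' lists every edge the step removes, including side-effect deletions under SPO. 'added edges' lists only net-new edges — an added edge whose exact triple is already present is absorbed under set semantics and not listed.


step 1: rule r1; match: 0->7, 1->4, 2->0, 3->2, 4->13; deleted nodes 13; deleted edges (13,4,at); added nodes 18, 19; added edges (18,0,at); (19,2,at); result: nodes: 0:pl, 2:pl, 3:pl, 4:pl, 6:pl, 7:x1, 9:x2, 11:x3, 12:m, 14:m, 15:m, 17:m, 18:m, 19:m edges: (0,9,pre); (4,7,pre); (6,11,pre); (7,0,post); (7,2,post); (9,2,post); (11,0,post); (11,4,post); (12,6,at); (14,0,at); (15,4,at); (17,6,at); (18,0,at); (19,2,at)
step 2: rule r1; match: 0->7, 1->4, 2->0, 3->2, 4->15; deleted nodes 15; deleted edges (15,4,at); added nodes 20, 21; added edges (20,0,at); (21,2,at); result: nodes: 0:pl, 2:pl, 3:pl, 4:pl, 6:pl, 7:x1, 9:x2, 11:x3, 12:m, 14:m, 17:m, 18:m, 19:m, 20:m, 21:m edges: (0,9,pre); (4,7,pre); (6,11,pre); (7,0,post); (7,2,post); (9,2,post); (11,0,post); (11,4,post); (12,6,at); (14,0,at); (17,6,at); (18,0,at); (19,2,at); (20,0,at); (21,2,at)
final:
nodes: 0:pl, 2:pl, 3:pl, 4:pl, 6:pl, 7:x1, 9:x2, 11:x3, 12:m, 14:m, 17:m, 18:m, 19:m, 20:m, 21:m
edges: (0,9,pre); (4,7,pre); (6,11,pre); (7,0,post); (7,2,post); (9,2,post); (11,0,post); (11,4,post); (12,6,at); (14,0,at); (17,6,at); (18,0,at); (19,2,at); (20,0,at); (21,2,at)


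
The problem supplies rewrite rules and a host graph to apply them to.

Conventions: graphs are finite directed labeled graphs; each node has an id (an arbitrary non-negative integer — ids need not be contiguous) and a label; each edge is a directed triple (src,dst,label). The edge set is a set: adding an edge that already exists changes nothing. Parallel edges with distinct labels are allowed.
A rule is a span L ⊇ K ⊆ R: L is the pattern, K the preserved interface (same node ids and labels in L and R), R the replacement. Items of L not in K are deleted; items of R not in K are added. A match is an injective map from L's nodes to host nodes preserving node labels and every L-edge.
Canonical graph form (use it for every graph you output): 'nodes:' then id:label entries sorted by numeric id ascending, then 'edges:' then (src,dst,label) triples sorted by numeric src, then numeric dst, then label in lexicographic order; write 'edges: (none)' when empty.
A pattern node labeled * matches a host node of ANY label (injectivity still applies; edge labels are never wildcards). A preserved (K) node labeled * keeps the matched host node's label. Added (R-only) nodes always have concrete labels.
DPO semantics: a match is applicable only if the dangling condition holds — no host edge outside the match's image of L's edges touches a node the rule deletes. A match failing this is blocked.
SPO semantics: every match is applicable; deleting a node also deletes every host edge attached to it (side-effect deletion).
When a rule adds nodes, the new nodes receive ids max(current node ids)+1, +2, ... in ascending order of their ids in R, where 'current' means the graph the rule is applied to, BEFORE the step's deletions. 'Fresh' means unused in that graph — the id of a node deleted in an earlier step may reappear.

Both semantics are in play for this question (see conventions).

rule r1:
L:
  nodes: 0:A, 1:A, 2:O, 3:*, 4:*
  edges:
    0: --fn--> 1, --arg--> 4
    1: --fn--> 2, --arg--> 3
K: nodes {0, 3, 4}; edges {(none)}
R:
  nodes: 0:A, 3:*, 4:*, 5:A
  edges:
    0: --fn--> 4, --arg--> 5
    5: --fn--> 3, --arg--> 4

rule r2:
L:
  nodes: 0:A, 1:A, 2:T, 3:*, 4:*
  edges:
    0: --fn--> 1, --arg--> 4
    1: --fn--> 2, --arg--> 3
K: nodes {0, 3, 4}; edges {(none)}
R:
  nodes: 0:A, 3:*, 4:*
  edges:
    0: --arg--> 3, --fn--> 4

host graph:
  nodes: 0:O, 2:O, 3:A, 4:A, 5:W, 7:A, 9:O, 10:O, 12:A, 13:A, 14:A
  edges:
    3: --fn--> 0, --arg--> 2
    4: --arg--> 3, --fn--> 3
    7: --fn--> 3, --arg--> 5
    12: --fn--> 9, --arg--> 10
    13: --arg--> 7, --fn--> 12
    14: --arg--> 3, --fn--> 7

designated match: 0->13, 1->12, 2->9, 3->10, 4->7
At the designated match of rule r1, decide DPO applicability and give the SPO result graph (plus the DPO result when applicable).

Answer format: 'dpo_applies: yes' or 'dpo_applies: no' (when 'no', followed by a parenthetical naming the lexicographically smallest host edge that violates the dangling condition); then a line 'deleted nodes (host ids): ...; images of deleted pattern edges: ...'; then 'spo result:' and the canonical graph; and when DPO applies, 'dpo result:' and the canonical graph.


dpo_applies: yes
deleted nodes (host ids): 9, 12; images of deleted pattern edges: (12,9,fn); (12,10,arg); (13,7,arg); (13,12,fn)
spo result:
nodes: 0:O, 2:O, 3:A, 4:A, 5:W, 7:A, 10:O, 13:A, 14:A, 15:A
edges: (3,0,fn); (3,2,arg); (4,3,arg); (4,3,fn); (7,3,fn); (7,5,arg); (13,7,fn); (13,15,arg); (14,3,arg); (14,7,fn); (15,7,arg); (15,10,fn)
dpo result:
nodes: 0:O, 2:O, 3:A, 4:A, 5:W, 7:A, 10:O, 13:A, 14:A, 15:A
edges: (3,0,fn); (3,2,arg); (4,3,arg); (4,3,fn); (7,3,fn); (7,5,arg); (13,7,fn); (13,15,arg); (14,3,arg); (14,7,fn); (15,7,arg); (15,10,fn)


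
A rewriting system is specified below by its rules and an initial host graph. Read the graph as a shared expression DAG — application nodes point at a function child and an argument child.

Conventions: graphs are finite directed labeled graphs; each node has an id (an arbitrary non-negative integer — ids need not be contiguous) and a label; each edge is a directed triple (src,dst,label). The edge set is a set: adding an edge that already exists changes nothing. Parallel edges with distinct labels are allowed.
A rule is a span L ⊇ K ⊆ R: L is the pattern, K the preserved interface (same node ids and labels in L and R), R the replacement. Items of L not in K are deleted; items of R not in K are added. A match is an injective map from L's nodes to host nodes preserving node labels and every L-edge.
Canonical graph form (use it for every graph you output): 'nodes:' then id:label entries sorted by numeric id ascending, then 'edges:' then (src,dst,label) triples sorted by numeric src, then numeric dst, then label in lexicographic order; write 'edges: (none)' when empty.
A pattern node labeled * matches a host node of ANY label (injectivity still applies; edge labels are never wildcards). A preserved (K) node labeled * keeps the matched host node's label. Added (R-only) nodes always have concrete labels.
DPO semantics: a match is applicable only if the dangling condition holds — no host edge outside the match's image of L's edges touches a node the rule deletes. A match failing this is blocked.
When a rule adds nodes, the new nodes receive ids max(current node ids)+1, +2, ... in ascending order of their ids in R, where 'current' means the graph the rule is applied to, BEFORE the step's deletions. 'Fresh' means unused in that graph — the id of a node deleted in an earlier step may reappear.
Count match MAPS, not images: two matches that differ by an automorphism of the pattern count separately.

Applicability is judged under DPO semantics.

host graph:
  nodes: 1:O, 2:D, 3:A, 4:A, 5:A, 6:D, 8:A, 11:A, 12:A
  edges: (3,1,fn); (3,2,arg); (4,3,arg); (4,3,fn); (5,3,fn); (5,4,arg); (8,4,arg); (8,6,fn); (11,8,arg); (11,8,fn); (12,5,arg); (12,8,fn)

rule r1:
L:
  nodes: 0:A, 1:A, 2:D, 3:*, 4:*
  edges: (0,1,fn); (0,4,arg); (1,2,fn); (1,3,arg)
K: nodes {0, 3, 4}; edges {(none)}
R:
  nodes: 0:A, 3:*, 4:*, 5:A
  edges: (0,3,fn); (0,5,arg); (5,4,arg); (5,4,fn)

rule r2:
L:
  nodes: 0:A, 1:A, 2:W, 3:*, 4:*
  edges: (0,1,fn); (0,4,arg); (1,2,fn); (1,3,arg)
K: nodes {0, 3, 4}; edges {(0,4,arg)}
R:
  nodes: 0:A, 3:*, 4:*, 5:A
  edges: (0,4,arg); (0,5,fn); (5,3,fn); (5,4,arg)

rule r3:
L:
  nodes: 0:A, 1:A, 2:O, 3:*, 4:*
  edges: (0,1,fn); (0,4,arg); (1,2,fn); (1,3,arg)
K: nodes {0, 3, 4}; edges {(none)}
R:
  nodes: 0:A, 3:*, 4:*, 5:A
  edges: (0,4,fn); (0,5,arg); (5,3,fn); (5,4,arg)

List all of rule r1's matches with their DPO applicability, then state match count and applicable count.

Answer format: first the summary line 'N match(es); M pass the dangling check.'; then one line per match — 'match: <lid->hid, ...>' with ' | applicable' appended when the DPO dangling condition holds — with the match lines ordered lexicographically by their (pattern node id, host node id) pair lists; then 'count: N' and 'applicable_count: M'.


1 match(es); 0 pass the dangling check.
match: 0->12, 1->8, 2->6, 3->4, 4->5
count: 1
applicable_count: 0


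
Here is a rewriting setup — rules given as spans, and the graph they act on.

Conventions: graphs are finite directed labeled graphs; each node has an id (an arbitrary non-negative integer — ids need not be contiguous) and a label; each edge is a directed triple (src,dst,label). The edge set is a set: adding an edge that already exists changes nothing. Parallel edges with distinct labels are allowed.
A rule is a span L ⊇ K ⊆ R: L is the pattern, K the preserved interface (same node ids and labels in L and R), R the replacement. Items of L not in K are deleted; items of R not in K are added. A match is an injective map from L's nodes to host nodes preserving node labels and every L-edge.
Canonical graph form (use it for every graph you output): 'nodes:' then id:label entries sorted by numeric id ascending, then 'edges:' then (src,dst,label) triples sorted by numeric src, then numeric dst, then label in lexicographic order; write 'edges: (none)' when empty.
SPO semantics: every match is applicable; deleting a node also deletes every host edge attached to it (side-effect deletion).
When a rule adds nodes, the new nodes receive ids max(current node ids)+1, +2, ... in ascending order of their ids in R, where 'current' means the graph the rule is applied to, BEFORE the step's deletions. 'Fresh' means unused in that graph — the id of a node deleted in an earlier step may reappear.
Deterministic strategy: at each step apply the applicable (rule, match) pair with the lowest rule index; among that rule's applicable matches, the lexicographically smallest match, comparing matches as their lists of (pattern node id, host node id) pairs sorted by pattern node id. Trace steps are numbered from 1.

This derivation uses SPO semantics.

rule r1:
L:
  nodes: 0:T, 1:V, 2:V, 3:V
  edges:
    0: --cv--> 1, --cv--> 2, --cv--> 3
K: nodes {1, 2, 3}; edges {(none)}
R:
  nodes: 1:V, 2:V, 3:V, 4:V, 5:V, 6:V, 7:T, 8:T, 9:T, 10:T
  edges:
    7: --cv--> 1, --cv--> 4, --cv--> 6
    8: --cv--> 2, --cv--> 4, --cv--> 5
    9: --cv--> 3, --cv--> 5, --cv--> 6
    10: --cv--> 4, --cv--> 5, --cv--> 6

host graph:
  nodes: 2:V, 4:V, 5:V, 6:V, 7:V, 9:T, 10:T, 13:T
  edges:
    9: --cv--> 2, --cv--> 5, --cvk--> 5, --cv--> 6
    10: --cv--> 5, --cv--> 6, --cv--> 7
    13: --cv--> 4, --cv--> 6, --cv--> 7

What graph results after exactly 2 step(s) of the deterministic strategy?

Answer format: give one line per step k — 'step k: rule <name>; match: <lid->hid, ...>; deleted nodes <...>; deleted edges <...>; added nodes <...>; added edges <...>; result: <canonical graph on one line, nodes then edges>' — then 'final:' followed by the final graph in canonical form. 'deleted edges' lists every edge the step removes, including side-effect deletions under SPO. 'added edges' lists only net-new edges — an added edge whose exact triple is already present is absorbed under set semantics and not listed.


step 1: rule r1; match: 0->9, 1->2, 2->5, 3->6; deleted nodes 9; deleted edges (9,2,cv); (9,5,cv); (9,5,cvk); (9,6,cv); added nodes 14, 15, 16, 17, 18, 19, 20; added edges (17,2,cv); (17,14,cv); (17,16,cv); (18,5,cv); (18,14,cv); (18,15,cv); (19,6,cv); (19,15,cv); (19,16,cv); (20,14,cv); (20,15,cv); (20,16,cv); result: nodes: 2:V, 4:V, 5:V, 6:V, 7:V, 10:T, 13:T, 14:V, 15:V, 16:V, 17:T, 18:T, 19:T, 20:T edges: (10,5,cv); (10,6,cv); (10,7,cv); (13,4,cv); (13,6,cv); (13,7,cv); (17,2,cv); (17,14,cv); (17,16,cv); (18,5,cv); (18,14,cv); (18,15,cv); (19,6,cv); (19,15,cv); (19,16,cv); (20,14,cv); (20,15,cv); (20,16,cv)
step 2: rule r1; match: 0->10, 1->5, 2->6, 3->7; deleted nodes 10; deleted edges (10,5,cv); (10,6,cv); (10,7,cv); added nodes 21, 22, 23, 24, 25, 26, 27; added edges (24,5,cv); (24,21,cv); (24,23,cv); (25,6,cv); (25,21,cv); (25,22,cv); (26,7,cv); (26,22,cv); (26,23,cv); (27,21,cv); (27,22,cv); (27,23,cv); result: nodes: 2:V, 4:V, 5:V, 6:V, 7:V, 13:T, 14:V, 15:V, 16:V, 17:T, 18:T, 19:T, 20:T, 21:V, 22:V, 23:V, 24:T, 25:T, 26:T, 27:T edges: (13,4,cv); (13,6,cv); (13,7,cv); (17,2,cv); (17,14,cv); (17,16,cv); (18,5,cv); (18,14,cv); (18,15,cv); (19,6,cv); (19,15,cv); (19,16,cv); (20,14,cv); (20,15,cv); (20,16,cv); (24,5,cv); (24,21,cv); (24,23,cv); (25,6,cv); (25,21,cv); (25,22,cv); (26,7,cv); (26,22,cv); (26,23,cv); (27,21,cv); (27,22,cv); (27,23,cv)
final:
nodes: 2:V, 4:V, 5:V, 6:V, 7:V, 13:T, 14:V, 15:V, 16:V, 17:T, 18:T, 19:T, 20:T, 21:V, 22:V, 23:V, 24:T, 25:T, 26:T, 27:T
edges: (13,4,cv); (13,6,cv); (13,7,cv); (17,2,cv); (17,14,cv); (17,16,cv); (18,5,cv); (18,14,cv); (18,15,cv); (19,6,cv); (19,15,cv); (19,16,cv); (20,14,cv); (20,15,cv); (20,16,cv); (24,5,cv); (24,21,cv); (24,23,cv); (25,6,cv); (25,21,cv); (25,22,cv); (26,7,cv); (26,22,cv); (26,23,cv); (27,21,cv); (27,22,cv); (27,23,cv)


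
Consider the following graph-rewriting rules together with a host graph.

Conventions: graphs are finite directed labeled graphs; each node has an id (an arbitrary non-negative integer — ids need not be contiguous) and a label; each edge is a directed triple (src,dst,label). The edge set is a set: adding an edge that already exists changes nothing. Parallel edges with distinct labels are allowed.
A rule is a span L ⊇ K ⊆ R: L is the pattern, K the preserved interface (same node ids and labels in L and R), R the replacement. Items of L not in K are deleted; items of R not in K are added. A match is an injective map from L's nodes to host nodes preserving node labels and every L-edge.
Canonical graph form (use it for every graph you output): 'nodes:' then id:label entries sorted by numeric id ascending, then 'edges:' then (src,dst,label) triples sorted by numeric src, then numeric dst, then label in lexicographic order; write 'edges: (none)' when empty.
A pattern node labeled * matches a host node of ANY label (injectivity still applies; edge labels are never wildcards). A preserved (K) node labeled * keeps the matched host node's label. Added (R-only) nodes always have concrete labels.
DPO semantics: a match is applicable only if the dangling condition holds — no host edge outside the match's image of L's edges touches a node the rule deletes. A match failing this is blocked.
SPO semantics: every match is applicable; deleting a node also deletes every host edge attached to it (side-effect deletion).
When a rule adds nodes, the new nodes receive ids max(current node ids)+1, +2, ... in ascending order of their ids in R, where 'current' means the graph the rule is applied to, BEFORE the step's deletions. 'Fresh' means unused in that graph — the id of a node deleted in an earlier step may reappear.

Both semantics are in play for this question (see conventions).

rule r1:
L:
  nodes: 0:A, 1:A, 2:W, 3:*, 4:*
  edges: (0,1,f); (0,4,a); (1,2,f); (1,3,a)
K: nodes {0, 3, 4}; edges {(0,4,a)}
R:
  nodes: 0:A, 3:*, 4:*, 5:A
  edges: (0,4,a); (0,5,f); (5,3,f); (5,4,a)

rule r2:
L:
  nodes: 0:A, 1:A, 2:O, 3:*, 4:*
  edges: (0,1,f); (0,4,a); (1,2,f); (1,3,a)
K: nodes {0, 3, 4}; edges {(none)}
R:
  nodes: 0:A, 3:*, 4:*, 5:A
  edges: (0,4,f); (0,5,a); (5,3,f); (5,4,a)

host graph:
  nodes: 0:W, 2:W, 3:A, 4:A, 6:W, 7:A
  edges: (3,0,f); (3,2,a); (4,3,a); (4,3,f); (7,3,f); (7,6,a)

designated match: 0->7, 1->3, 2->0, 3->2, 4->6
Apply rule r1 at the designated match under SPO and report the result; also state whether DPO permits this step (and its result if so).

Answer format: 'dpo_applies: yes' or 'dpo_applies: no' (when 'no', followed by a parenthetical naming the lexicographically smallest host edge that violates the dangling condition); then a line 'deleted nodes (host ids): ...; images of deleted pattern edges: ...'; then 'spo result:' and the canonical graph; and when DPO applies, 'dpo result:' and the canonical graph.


dpo_applies: no
(the rule deletes node 3, which keeps host edge (4,3,a) outside the match image — the dangling condition fails, DPO blocks; SPO proceeds and side-deletes such edges)
deleted nodes (host ids): 0, 3; images of deleted pattern edges: (3,0,f); (3,2,a); (7,3,f)
spo result:
nodes: 2:W, 4:A, 6:W, 7:A, 8:A
edges: (7,6,a); (7,8,f); (8,2,f); (8,6,a)


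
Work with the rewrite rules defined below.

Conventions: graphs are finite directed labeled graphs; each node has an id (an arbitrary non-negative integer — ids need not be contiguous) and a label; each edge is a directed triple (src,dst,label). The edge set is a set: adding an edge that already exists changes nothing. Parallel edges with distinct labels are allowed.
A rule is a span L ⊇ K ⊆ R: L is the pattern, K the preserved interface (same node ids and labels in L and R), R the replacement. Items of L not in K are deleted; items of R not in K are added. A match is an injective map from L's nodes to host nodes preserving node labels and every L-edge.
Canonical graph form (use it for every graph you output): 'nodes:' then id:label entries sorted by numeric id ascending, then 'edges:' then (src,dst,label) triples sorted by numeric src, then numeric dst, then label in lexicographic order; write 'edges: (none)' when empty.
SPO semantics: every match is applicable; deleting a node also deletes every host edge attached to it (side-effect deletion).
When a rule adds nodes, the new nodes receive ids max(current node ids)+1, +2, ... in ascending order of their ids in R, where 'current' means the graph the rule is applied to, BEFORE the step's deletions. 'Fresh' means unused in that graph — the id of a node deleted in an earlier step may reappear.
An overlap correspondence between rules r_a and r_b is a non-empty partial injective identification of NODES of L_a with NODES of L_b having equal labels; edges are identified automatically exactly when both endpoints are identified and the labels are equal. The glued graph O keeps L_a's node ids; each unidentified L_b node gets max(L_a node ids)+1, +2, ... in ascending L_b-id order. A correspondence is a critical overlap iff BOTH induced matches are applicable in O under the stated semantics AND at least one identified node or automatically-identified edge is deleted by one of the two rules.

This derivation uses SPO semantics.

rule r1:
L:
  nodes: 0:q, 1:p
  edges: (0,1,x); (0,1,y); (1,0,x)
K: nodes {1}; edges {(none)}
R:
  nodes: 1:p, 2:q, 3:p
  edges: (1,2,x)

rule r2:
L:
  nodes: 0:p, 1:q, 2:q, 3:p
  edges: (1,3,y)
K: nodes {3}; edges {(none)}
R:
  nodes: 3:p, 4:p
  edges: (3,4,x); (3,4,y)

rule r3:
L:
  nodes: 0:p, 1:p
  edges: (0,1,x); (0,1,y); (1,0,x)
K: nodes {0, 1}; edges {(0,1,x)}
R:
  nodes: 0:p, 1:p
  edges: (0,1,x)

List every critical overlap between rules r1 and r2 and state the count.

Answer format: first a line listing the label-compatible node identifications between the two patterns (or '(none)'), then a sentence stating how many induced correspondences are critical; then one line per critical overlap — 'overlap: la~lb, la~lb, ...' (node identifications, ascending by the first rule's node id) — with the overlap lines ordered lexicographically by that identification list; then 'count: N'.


label-compatible node identifications between L(r1) and L(r2): 0~1, 0~2, 1~0, 1~3
7 of the induced correspondences are critical overlaps of r1 and r2.
overlap: 0~1
overlap: 0~1, 1~0
overlap: 0~1, 1~3
overlap: 0~2
overlap: 0~2, 1~0
overlap: 0~2, 1~3
overlap: 1~0
count: 7


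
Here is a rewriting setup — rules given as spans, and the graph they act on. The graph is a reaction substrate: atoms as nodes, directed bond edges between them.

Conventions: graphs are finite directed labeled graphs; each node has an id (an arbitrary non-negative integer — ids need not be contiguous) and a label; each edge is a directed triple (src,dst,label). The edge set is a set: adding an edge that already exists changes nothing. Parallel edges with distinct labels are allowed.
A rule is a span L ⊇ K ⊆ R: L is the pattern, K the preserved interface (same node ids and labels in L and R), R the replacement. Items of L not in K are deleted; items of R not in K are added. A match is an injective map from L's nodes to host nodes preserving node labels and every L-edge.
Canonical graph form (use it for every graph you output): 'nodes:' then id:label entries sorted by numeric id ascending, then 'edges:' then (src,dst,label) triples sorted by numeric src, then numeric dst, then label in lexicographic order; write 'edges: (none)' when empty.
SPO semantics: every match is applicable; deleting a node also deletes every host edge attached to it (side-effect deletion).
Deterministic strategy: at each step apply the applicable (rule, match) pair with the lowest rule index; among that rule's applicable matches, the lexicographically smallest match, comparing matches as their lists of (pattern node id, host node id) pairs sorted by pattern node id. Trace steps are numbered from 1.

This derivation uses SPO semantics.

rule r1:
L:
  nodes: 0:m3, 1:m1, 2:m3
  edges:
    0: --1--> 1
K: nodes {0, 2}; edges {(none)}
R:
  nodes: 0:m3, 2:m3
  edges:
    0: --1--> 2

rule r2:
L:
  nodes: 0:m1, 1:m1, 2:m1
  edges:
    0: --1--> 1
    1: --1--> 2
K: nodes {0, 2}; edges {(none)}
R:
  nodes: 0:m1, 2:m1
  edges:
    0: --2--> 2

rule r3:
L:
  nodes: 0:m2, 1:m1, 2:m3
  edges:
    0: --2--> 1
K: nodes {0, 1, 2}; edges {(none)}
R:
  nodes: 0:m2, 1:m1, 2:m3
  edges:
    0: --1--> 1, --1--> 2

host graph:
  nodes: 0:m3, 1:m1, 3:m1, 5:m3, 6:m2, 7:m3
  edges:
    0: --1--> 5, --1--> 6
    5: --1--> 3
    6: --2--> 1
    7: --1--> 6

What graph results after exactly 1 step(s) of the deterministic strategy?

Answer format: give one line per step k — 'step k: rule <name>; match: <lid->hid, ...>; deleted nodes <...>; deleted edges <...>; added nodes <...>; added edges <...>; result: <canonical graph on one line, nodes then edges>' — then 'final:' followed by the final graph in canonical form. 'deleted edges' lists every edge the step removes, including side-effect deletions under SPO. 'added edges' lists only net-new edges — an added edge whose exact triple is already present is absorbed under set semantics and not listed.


step 1: rule r1; match: 0->5, 1->3, 2->0; deleted nodes 3; deleted edges (5,3,1); added nodes (none); added edges (5,0,1); result: nodes: 0:m3, 1:m1, 5:m3, 6:m2, 7:m3 edges: (0,5,1); (0,6,1); (5,0,1); (6,1,2); (7,6,1)
final:
nodes: 0:m3, 1:m1, 5:m3, 6:m2, 7:m3
edges: (0,5,1); (0,6,1); (5,0,1); (6,1,2); (7,6,1)


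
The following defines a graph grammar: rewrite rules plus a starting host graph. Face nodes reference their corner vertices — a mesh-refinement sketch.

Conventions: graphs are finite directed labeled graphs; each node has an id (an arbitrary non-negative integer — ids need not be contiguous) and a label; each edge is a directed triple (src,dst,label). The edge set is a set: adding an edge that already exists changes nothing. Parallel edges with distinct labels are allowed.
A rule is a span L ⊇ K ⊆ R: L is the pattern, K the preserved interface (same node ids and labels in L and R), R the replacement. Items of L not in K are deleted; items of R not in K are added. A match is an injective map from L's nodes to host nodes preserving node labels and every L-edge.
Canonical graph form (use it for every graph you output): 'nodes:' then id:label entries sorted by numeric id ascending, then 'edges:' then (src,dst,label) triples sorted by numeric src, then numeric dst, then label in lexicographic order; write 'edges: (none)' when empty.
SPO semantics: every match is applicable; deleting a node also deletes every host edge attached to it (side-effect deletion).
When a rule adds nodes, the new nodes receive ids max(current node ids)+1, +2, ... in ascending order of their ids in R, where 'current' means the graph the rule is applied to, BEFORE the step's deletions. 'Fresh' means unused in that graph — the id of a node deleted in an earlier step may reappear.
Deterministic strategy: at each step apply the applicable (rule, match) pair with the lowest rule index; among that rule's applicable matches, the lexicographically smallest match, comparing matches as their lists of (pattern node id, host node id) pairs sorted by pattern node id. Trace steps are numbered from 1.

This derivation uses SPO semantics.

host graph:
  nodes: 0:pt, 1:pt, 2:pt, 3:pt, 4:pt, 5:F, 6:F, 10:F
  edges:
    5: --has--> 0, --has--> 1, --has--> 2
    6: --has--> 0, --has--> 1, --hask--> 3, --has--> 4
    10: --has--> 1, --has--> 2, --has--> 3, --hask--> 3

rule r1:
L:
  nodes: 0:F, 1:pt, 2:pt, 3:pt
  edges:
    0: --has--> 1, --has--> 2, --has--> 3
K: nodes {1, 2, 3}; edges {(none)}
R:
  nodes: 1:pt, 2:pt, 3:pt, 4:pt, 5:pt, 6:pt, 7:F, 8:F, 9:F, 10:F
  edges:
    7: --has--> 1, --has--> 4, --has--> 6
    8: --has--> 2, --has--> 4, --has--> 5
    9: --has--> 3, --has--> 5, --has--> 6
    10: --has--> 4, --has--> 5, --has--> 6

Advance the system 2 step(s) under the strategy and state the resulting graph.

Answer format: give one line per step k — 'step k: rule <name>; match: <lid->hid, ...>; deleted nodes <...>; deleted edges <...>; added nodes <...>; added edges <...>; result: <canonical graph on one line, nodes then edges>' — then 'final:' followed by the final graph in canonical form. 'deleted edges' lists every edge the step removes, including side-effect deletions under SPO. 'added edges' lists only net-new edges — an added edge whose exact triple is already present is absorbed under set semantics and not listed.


step 1: rule r1; match: 0->5, 1->0, 2->1, 3->2; deleted nodes 5; deleted edges (5,0,has); (5,1,has); (5,2,has); added nodes 11, 12, 13, 14, 15, 16, 17; added edges (14,0,has); (14,11,has); (14,13,has); (15,1,has); (15,11,has); (15,12,has); (16,2,has); (16,12,has); (16,13,has); (17,11,has); (17,12,has); (17,13,has); result: nodes: 0:pt, 1:pt, 2:pt, 3:pt, 4:pt, 6:F, 10:F, 11:pt, 12:pt, 13:pt, 14:F, 15:F, 16:F, 17:F edges: (6,0,has); (6,1,has); (6,3,hask); (6,4,has); (10,1,has); (10,2,has); (10,3,has); (10,3,hask); (14,0,has); (14,11,has); (14,13,has); (15,1,has); (15,11,has); (15,12,has); (16,2,has); (16,12,has); (16,13,has); (17,11,has); (17,12,has); (17,13,has)
step 2: rule r1; match: 0->6, 1->0, 2->1, 3->4; deleted nodes 6; deleted edges (6,0,has); (6,1,has); (6,3,hask); (6,4,has); added nodes 18, 19, 20, 21, 22, 23, 24; added edges (21,0,has); (21,18,has); (21,20,has); (22,1,has); (22,18,has); (22,19,has); (23,4,has); (23,19,has); (23,20,has); (24,18,has); (24,19,has); (24,20,has); result: nodes: 0:pt, 1:pt, 2:pt, 3:pt, 4:pt, 10:F, 11:pt, 12:pt, 13:pt, 14:F, 15:F, 16:F, 17:F, 18:pt, 19:pt, 20:pt, 21:F, 22:F, 23:F, 24:F edges: (10,1,has); (10,2,has); (10,3,has); (10,3,hask); (14,0,has); (14,11,has); (14,13,has); (15,1,has); (15,11,has); (15,12,has); (16,2,has); (16,12,has); (16,13,has); (17,11,has); (17,12,has); (17,13,has); (21,0,has); (21,18,has); (21,20,has); (22,1,has); (22,18,has); (22,19,has); (23,4,has); (23,19,has); (23,20,has); (24,18,has); (24,19,has); (24,20,has)
final:
nodes: 0:pt, 1:pt, 2:pt, 3:pt, 4:pt, 10:F, 11:pt, 12:pt, 13:pt, 14:F, 15:F, 16:F, 17:F, 18:pt, 19:pt, 20:pt, 21:F, 22:F, 23:F, 24:F
edges: (10,1,has); (10,2,has); (10,3,has); (10,3,hask); (14,0,has); (14,11,has); (14,13,has); (15,1,has); (15,11,has); (15,12,has); (16,2,has); (16,12,has); (16,13,has); (17,11,has); (17,12,has); (17,13,has); (21,0,has); (21,18,has); (21,20,has); (22,1,has); (22,18,has); (22,19,has); (23,4,has); (23,19,has); (23,20,has); (24,18,has); (24,19,has); (24,20,has)


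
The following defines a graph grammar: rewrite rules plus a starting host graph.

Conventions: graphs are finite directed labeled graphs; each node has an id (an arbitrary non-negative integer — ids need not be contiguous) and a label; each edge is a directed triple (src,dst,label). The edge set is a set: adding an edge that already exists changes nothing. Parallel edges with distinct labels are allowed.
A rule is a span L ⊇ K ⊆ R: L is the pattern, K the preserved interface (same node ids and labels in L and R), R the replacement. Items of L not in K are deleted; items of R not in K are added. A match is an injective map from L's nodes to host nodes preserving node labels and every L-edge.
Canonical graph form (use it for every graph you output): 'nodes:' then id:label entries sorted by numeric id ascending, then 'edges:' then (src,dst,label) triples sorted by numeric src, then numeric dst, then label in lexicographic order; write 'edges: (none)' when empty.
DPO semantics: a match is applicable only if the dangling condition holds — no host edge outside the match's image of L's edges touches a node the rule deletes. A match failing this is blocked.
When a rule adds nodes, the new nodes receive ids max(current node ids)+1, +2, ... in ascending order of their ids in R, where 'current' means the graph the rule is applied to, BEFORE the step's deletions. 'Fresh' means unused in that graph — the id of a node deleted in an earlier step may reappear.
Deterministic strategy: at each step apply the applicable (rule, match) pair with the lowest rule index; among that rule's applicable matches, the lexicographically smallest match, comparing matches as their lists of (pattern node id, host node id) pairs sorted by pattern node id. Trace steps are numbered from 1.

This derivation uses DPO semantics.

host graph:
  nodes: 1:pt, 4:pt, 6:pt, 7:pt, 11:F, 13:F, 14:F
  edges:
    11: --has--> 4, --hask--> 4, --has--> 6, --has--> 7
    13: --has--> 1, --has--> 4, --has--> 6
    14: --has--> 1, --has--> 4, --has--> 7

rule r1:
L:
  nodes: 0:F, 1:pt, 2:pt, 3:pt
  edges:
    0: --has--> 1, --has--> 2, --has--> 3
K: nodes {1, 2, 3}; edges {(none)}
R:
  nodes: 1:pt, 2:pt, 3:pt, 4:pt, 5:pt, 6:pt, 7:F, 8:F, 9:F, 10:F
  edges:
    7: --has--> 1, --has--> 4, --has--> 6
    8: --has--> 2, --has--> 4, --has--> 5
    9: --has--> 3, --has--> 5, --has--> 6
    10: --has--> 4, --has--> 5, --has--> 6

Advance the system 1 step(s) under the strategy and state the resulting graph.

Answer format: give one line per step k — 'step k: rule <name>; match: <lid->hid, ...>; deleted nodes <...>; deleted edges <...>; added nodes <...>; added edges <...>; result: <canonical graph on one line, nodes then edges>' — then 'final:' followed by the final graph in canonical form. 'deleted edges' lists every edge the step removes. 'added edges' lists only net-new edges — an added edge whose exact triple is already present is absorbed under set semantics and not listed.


step 1: rule r1; match: 0->13, 1->1, 2->4, 3->6; deleted nodes 13; deleted edges (13,1,has); (13,4,has); (13,6,has); added nodes 15, 16, 17, 18, 19, 20, 21; added edges (18,1,has); (18,15,has); (18,17,has); (19,4,has); (19,15,has); (19,16,has); (20,6,has); (20,16,has); (20,17,has); (21,15,has); (21,16,has); (21,17,has); result: nodes: 1:pt, 4:pt, 6:pt, 7:pt, 11:F, 14:F, 15:pt, 16:pt, 17:pt, 18:F, 19:F, 20:F, 21:F edges: (11,4,has); (11,4,hask); (11,6,has); (11,7,has); (14,1,has); (14,4,has); (14,7,has); (18,1,has); (18,15,has); (18,17,has); (19,4,has); (19,15,has); (19,16,has); (20,6,has); (20,16,has); (20,17,has); (21,15,has); (21,16,has); (21,17,has)
final:
nodes: 1:pt, 4:pt, 6:pt, 7:pt, 11:F, 14:F, 15:pt, 16:pt, 17:pt, 18:F, 19:F, 20:F, 21:F
edges: (11,4,has); (11,4,hask); (11,6,has); (11,7,has); (14,1,has); (14,4,has); (14,7,has); (18,1,has); (18,15,has); (18,17,has); (19,4,has); (19,15,has); (19,16,has); (20,6,has); (20,16,has); (20,17,has); (21,15,has); (21,16,has); (21,17,has)
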